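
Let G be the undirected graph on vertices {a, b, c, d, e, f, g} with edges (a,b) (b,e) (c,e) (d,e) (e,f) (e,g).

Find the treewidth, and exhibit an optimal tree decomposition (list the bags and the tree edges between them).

Every bag has size at most 2, so the width is 2 − 1 = 1 and tw(G) ≤ 1. Any graph with an edge has treewidth ≥ 1, and G has the edge c–e. The upper and lower bounds meet at 1, so that is the treewidth.

Treewidth 1.
Bags: B1 = {c, e}  B2 = {d, e}  B3 = {e, f}  B4 = {b, e}  B5 = {e, g}  B6 = {a, b}
Tree: B1–B2, B2–B3, B1–B4, B2–B5, B4–B6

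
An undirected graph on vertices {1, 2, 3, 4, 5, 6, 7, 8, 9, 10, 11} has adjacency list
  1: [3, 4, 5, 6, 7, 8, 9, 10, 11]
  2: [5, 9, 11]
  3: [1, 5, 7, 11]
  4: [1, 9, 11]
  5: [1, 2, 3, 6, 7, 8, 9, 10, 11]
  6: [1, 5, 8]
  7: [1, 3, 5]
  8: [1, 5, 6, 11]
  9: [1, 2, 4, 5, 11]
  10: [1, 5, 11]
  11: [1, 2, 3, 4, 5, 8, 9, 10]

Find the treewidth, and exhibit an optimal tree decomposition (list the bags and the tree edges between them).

Treewidth 3.
Bags: B1 = {1, 3, 5, 7}  B2 = {1, 3, 5, 11}  B3 = {1, 5, 9, 11}  B4 = {1, 4, 9, 11}  B5 = {2, 5, 9, 11}  B6 = {1, 5, 8, 11}  B7 = {1, 5, 6, 8}  B8 = {1, 5, 10, 11}
Tree: B1–B2, B2–B3, B3–B4, B3–B5, B2–B6, B6–B7, B3–B8

The largest bag has 4 vertices, giving width 3; this decomposition certifies tw(G) ≤ 3. Conversely, {1, 4, 9, 11} is a clique of size 4, and the vertices of any clique must share a bag in every tree decomposition; so some bag has ≥ 4 vertices and tw(G) ≥ 3. The upper and lower bounds meet at 3, so that is the treewidth.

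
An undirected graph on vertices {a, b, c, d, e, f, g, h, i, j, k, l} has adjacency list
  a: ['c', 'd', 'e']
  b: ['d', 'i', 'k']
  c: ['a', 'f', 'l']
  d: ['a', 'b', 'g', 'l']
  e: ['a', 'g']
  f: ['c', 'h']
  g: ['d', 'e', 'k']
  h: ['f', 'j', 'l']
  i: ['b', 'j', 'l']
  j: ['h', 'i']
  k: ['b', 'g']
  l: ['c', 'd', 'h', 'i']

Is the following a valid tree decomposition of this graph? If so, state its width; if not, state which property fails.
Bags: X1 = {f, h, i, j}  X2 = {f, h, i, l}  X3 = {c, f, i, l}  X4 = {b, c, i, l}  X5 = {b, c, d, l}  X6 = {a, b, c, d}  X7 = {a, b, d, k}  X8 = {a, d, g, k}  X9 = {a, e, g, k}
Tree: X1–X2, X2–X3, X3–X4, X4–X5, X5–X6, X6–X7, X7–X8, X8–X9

Vertex coverage: the bags together contain {a, b, c, d, e, f, g, h, i, j, k, l}, the full vertex set. Edge coverage: each edge of G has both endpoints in at least one bag. Running intersection: for every vertex, the bags containing it form a connected subtree. All three properties hold, so this is a valid tree decomposition of width max|bag| − 1 = 3, and hence tw(G) ≤ 3.

Yes; width 3.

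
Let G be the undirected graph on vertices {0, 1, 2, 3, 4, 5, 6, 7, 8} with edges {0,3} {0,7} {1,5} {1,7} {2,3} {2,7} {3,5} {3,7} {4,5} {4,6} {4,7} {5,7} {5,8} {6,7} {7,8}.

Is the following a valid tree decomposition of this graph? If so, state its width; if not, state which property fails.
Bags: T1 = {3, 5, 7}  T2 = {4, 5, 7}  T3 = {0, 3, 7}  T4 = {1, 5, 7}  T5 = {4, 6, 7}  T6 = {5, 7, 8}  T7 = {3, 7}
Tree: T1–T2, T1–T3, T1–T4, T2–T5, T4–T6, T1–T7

No — vertex 2 appears in no bag.

A tree decomposition must satisfy three properties: every vertex lies in some bag; for every edge, both endpoints lie together in some bag; and for every vertex, the bags containing it form a connected subtree. Here vertex 2 appears in no bag, so the decomposition is invalid.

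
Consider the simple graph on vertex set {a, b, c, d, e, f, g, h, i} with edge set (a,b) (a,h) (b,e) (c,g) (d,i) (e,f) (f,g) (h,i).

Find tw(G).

A width-1 tree decomposition is:
Bags: B1 = {c, g}  B2 = {f, g}  B3 = {e, f}  B4 = {b, e}  B5 = {a, b}  B6 = {a, h}  B7 = {h, i}  B8 = {d, i}
Tree: B1–B2, B2–B3, B3–B4, B4–B5, B5–B6, B6–B7, B7–B8
The largest bag has 2 vertices, giving width 1; this decomposition certifies tw(G) ≤ 1. Since G has at least one edge (e.g. c–g), it is not an edgeless graph, so tw(G) ≥ 1. Therefore the treewidth is 1.

1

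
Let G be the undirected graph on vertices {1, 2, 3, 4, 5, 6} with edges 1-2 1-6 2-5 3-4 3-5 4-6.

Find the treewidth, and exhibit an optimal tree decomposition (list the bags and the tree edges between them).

The largest bag has 3 vertices, giving width 2; this decomposition certifies tw(G) ≤ 2. The edges 6–4–3–5–2–1–6 form a cycle, so G is not a tree and its treewidth is at least 2. Combining the bounds, tw(G) = 2.

Treewidth 2.
One optimal decomposition is:
Bags: B1 = {3, 4, 6}  B2 = {3, 5, 6}  B3 = {2, 5, 6}  B4 = {1, 2, 6}
Tree: B1–B2, B2–B3, B3–B4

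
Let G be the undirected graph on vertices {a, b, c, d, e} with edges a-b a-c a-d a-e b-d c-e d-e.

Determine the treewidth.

A width-2 tree decomposition is:
Bags: B1 = {a, b, d}  B2 = {a, d, e}  B3 = {a, c, e}
Tree: B1–B2, B2–B3
The largest bag has 3 vertices, giving width 2; this decomposition certifies tw(G) ≤ 2. For the lower bound, the 3 vertices {a, d, e} are pairwise adjacent, and any tree decomposition puts a clique entirely inside one bag — forcing width ≥ 2. Combining the bounds, tw(G) = 2.

2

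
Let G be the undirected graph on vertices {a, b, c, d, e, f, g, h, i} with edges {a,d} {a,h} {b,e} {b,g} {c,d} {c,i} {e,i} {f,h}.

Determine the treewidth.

A width-1 tree decomposition is:
Bags: B1 = {f, h}  B2 = {a, h}  B3 = {a, d}  B4 = {c, d}  B5 = {c, i}  B6 = {e, i}  B7 = {b, e}  B8 = {b, g}
Tree: B1–B2, B2–B3, B3–B4, B4–B5, B5–B6, B6–B7, B7–B8
Every bag has size at most 2, so the width is 2 − 1 = 1 and tw(G) ≤ 1. G has an edge, so its treewidth is at least 1. Combining the bounds, tw(G) = 1.

1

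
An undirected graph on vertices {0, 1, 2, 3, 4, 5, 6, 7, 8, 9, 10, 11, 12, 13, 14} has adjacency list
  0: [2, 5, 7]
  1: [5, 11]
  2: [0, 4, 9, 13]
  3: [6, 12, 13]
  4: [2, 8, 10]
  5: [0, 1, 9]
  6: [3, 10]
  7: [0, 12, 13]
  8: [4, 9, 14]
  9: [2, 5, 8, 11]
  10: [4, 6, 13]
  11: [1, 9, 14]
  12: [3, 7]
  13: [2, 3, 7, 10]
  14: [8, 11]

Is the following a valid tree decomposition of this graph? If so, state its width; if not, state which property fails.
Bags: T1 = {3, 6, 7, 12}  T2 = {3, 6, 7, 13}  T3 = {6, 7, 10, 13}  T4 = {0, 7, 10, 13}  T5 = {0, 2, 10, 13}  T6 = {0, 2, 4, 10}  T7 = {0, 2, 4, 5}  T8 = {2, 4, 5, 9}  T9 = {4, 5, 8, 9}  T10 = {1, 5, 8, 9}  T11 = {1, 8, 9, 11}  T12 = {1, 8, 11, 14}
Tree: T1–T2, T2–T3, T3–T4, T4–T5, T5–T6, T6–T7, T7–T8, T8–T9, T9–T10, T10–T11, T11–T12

Every vertex of G appears in some bag (union = {0, 1, 2, 3, 4, 5, 6, 7, 8, 9, 10, 11, 12, 13, 14}); every edge is covered by a bag; and for each vertex v the set of bags containing v is connected in the bag tree. The decomposition is therefore valid. The largest bag has 4 vertices, so the width is 3.

Yes; width 3.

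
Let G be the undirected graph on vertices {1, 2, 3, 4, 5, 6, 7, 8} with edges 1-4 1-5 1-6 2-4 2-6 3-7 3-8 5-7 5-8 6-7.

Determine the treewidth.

2

A width-2 tree decomposition is:
Bags: B1 = {3, 7, 8}  B2 = {5, 7, 8}  B3 = {5, 6, 7}  B4 = {1, 5, 6}  B5 = {1, 2, 6}  B6 = {1, 2, 4}
Tree: B1–B2, B2–B3, B3–B4, B4–B5, B5–B6
The largest bag has 3 vertices, giving width 2; this decomposition certifies tw(G) ≤ 2. For the lower bound, G contains the cycle 3–8–5–7–3, so G is not a forest; only forests have treewidth ≤ 1, hence tw(G) ≥ 2. Therefore the treewidth is 2.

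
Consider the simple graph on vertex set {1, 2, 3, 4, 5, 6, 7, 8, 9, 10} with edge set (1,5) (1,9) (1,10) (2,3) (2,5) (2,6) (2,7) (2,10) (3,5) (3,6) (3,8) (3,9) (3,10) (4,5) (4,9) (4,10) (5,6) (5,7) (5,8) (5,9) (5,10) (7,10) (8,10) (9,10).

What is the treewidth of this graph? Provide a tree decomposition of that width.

Treewidth 3.
One optimal decomposition is:
Bags: B1 = {2, 3, 5, 10}  B2 = {3, 5, 8, 10}  B3 = {3, 5, 9, 10}  B4 = {2, 5, 7, 10}  B5 = {1, 5, 9, 10}  B6 = {4, 5, 9, 10}  B7 = {2, 3, 5, 6}
Tree: B1–B2, B1–B3, B1–B4, B3–B5, B5–B6, B1–B7

The largest bag has 4 vertices, giving width 3; this decomposition certifies tw(G) ≤ 3. Conversely, {1, 5, 9, 10} is a clique of size 4, and the vertices of any clique must share a bag in every tree decomposition; so some bag has ≥ 4 vertices and tw(G) ≥ 3. The upper and lower bounds meet at 3, so that is the treewidth.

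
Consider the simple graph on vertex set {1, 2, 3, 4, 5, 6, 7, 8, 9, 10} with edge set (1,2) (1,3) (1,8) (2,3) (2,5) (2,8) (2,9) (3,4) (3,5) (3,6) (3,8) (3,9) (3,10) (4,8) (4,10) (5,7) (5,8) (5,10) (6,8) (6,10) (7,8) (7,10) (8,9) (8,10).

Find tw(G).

3

A width-3 tree decomposition is:
Bags: B1 = {3, 5, 8, 10}  B2 = {2, 3, 5, 8}  B3 = {1, 2, 3, 8}  B4 = {5, 7, 8, 10}  B5 = {3, 4, 8, 10}  B6 = {2, 3, 8, 9}  B7 = {3, 6, 8, 10}
Tree: B1–B2, B2–B3, B1–B4, B1–B5, B2–B6, B1–B7
Every bag has size at most 4, so the width is 4 − 1 = 3 and tw(G) ≤ 3. On the other hand G contains the 4-clique {1, 2, 3, 8}. A clique must lie in a single bag of any decomposition, so no decomposition can have width below 3. Therefore the treewidth is 3.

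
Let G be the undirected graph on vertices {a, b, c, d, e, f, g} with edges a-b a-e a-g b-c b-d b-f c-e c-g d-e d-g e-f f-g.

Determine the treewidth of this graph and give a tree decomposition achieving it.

Treewidth 3.
Bags: B1 = {a, b, e, g}  B2 = {b, c, e, g}  B3 = {b, e, f, g}  B4 = {b, d, e, g}
Tree: B1–B2, B2–B3, B3–B4

Every bag has size at most 4, so the width is 4 − 1 = 3 and tw(G) ≤ 3. For the lower bound: the 4 vertex sets {a,g}, {c,e}, {b}, {f} are disjoint, each induces a connected subgraph, and every pair is joined by at least one edge of G. Contracting each set to a single vertex therefore yields K_{4} as a minor, and since treewidth is minor-monotone, tw(G) ≥ tw(K_{4}) = 3. The upper and lower bounds meet at 3, so that is the treewidth.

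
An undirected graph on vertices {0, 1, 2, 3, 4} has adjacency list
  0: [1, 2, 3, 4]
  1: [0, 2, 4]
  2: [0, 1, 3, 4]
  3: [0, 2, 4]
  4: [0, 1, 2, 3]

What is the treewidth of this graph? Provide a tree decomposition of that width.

The largest bag has 4 vertices, giving width 3; this decomposition certifies tw(G) ≤ 3. On the other hand G contains the 4-clique {0, 1, 2, 4}. A clique must lie in a single bag of any decomposition, so no decomposition can have width below 3. The upper and lower bounds meet at 3, so that is the treewidth.

Treewidth 3.
Bags: B1 = {0, 1, 2, 4}  B2 = {0, 2, 3, 4}
Tree: B1–B2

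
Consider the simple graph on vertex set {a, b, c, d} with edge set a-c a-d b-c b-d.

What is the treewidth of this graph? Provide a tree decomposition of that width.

Every bag has size at most 3, so the width is 3 − 1 = 2 and tw(G) ≤ 2. The edges b–c–a–d–b form a cycle, so G is not a tree and its treewidth is at least 2. Hence tw(G) = 2 exactly.

Treewidth 2.
One such decomposition:
Bags: B1 = {a, b, c}  B2 = {a, b, d}
Tree: B1–B2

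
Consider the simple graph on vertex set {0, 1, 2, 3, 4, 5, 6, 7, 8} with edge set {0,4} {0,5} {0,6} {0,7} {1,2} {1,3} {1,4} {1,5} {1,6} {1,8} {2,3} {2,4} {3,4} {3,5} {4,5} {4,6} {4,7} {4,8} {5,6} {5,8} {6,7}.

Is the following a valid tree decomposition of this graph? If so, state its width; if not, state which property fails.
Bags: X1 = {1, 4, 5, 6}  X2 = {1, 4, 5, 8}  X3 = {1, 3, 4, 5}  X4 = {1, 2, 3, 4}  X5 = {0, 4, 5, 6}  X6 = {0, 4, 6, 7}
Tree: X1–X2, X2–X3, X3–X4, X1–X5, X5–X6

Yes; width 3.

Every vertex of G appears in some bag (union = {0, 1, 2, 3, 4, 5, 6, 7, 8}); every edge is covered by a bag; and for each vertex v the set of bags containing v is connected in the bag tree. The decomposition is therefore valid. The largest bag has 4 vertices, so the width is 3.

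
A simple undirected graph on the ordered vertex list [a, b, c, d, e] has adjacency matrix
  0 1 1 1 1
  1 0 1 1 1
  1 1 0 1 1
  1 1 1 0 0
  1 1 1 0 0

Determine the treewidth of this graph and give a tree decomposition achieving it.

Treewidth 3.
One such decomposition:
Bags: B1 = {a, b, c, d}  B2 = {a, b, c, e}
Tree: B1–B2

The largest bag has 4 vertices, giving width 3; this decomposition certifies tw(G) ≤ 3. For the lower bound, the 4 vertices {a, b, c, d} are pairwise adjacent, and any tree decomposition puts a clique entirely inside one bag — forcing width ≥ 3. Therefore the treewidth is 3.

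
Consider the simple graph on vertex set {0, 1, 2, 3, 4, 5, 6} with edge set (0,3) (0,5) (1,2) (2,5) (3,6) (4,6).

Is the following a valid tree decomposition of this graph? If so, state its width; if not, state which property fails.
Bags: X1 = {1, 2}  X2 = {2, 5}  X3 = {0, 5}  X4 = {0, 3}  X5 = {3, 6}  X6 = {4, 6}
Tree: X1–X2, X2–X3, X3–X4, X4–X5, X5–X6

Yes; width 1.

Checking the three conditions: (i) the bags cover all of {0, 1, 2, 3, 4, 5, 6}; (ii) for each edge, some bag contains both endpoints; (iii) the bags containing any fixed vertex form a subtree. All hold, so the decomposition is valid with width 2 − 1 = 1.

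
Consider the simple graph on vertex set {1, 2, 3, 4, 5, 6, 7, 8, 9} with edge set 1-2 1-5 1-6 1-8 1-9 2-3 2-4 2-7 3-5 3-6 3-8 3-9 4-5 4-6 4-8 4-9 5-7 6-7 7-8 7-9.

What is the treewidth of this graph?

4

A width-4 tree decomposition is:
Bags: B1 = {1, 3, 4, 7, 8}  B2 = {1, 2, 3, 4, 7}  B3 = {1, 3, 4, 7, 9}  B4 = {1, 3, 4, 6, 7}  B5 = {1, 3, 4, 5, 7}
Tree: B1–B2, B2–B3, B3–B4, B4–B5
Every bag has size at most 5, so the width is 5 − 1 = 4 and tw(G) ≤ 4. For the lower bound: the 5 vertex sets {7,8}, {1,2}, {3,9}, {4}, {6} are disjoint, each induces a connected subgraph, and every pair is joined by at least one edge of G. Contracting each set to a single vertex therefore yields K_{5} as a minor, and since treewidth is minor-monotone, tw(G) ≥ tw(K_{5}) = 4. Therefore the treewidth is 4.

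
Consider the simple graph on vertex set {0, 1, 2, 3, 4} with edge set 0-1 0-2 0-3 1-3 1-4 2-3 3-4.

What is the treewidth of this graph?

2

A width-2 tree decomposition is:
Bags: B1 = {0, 2, 3}  B2 = {0, 1, 3}  B3 = {1, 3, 4}
Tree: B1–B2, B2–B3
Every bag has size at most 3, so the width is 3 − 1 = 2 and tw(G) ≤ 2. Conversely, {0, 1, 3} is a clique of size 3, and the vertices of any clique must share a bag in every tree decomposition; so some bag has ≥ 3 vertices and tw(G) ≥ 2. Combining the bounds, tw(G) = 2.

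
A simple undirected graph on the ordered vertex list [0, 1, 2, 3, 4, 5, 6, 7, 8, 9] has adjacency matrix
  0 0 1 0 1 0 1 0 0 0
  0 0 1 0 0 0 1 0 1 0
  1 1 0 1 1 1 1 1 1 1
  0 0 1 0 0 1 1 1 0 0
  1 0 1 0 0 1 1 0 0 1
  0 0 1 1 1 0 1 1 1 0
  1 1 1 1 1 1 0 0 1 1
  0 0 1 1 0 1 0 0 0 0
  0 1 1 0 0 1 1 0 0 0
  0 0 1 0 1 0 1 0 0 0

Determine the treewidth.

A width-3 tree decomposition is:
Bags: B1 = {2, 3, 5, 6}  B2 = {2, 4, 5, 6}  B3 = {2, 4, 6, 9}  B4 = {2, 5, 6, 8}  B5 = {1, 2, 6, 8}  B6 = {0, 2, 4, 6}  B7 = {2, 3, 5, 7}
Tree: B1–B2, B2–B3, B2–B4, B4–B5, B3–B6, B1–B7
The largest bag has 4 vertices, giving width 3; this decomposition certifies tw(G) ≤ 3. For the lower bound, the 4 vertices {1, 2, 6, 8} are pairwise adjacent, and any tree decomposition puts a clique entirely inside one bag — forcing width ≥ 3. Hence tw(G) = 3 exactly.

3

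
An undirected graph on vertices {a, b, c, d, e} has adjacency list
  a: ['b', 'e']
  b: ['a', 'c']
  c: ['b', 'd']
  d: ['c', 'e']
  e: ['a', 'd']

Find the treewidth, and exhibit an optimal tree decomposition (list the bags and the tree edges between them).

Treewidth 2.
One such decomposition:
Bags: B1 = {c, d, e}  B2 = {a, c, e}  B3 = {a, b, c}
Tree: B1–B2, B2–B3

The largest bag has 3 vertices, giving width 2; this decomposition certifies tw(G) ≤ 2. The edges c–d–e–a–b–c form a cycle, so G is not a tree and its treewidth is at least 2. The upper and lower bounds meet at 2, so that is the treewidth.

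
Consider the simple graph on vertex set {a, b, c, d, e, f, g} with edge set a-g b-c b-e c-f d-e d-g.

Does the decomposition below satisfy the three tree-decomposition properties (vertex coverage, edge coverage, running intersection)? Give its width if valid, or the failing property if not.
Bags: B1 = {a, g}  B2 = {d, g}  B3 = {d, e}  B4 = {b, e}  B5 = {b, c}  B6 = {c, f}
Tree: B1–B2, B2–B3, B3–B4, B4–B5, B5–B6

Checking the three conditions: (i) the bags cover all of {a, b, c, d, e, f, g}; (ii) for each edge, some bag contains both endpoints; (iii) the bags containing any fixed vertex form a subtree. All hold, so the decomposition is valid with width 2 − 1 = 1.

Yes; width 1.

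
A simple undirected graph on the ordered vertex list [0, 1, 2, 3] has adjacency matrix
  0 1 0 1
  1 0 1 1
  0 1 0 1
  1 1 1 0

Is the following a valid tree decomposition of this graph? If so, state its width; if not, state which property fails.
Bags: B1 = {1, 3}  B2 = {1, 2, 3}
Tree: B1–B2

A tree decomposition must satisfy three properties: every vertex lies in some bag; for every edge, both endpoints lie together in some bag; and for every vertex, the bags containing it form a connected subtree. Here vertex 0 appears in no bag, so the decomposition is invalid.

No — vertex 0 appears in no bag.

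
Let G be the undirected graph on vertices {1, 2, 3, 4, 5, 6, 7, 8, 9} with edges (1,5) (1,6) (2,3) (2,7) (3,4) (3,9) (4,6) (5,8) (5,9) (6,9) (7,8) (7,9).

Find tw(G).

3

A width-3 tree decomposition is:
Bags: B1 = {1, 5, 6, 8}  B2 = {5, 6, 8, 9}  B3 = {6, 7, 8, 9}  B4 = {4, 6, 7, 9}  B5 = {3, 4, 7, 9}  B6 = {2, 3, 4, 7}
Tree: B1–B2, B2–B3, B3–B4, B4–B5, B5–B6
The largest bag has 4 vertices, giving width 3; this decomposition certifies tw(G) ≤ 3. For the lower bound: the 4 vertex sets {1,5,8}, {6}, {9}, {2,3,4,7} are disjoint, each induces a connected subgraph, and every pair is joined by at least one edge of G. Contracting each set to a single vertex therefore yields K_{4} as a minor, and since treewidth is minor-monotone, tw(G) ≥ tw(K_{4}) = 3. Combining the bounds, tw(G) = 3.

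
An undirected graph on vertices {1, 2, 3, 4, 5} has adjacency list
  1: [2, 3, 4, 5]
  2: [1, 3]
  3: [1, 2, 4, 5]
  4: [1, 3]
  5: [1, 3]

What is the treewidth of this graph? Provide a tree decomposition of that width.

Treewidth 2.
Bags: B1 = {1, 3, 4}  B2 = {1, 3, 5}  B3 = {1, 2, 3}
Tree: B1–B2, B2–B3

The largest bag has 3 vertices, giving width 2; this decomposition certifies tw(G) ≤ 2. On the other hand G contains the 3-clique {1, 2, 3}. A clique must lie in a single bag of any decomposition, so no decomposition can have width below 2. Combining the bounds, tw(G) = 2.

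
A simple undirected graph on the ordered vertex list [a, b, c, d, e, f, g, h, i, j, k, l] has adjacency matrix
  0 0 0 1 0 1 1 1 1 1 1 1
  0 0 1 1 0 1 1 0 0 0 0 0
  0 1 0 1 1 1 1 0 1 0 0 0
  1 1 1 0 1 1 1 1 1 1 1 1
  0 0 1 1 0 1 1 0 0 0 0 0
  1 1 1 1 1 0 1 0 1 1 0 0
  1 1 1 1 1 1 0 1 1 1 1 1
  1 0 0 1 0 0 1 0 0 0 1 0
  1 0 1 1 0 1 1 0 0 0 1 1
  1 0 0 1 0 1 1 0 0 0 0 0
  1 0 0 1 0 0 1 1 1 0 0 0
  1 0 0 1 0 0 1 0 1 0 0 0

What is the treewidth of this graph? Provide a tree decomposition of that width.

Treewidth 4.
Bags: B1 = {b, c, d, f, g}  B2 = {c, d, f, g, i}  B3 = {a, d, f, g, i}  B4 = {a, d, f, g, j}  B5 = {a, d, g, i, k}  B6 = {a, d, g, i, l}  B7 = {a, d, g, h, k}  B8 = {c, d, e, f, g}
Tree: B1–B2, B2–B3, B3–B4, B3–B5, B5–B6, B5–B7, B2–B8

Every bag has size at most 5, so the width is 5 − 1 = 4 and tw(G) ≤ 4. For the lower bound, the 5 vertices {a, d, g, h, k} are pairwise adjacent, and any tree decomposition puts a clique entirely inside one bag — forcing width ≥ 4. Therefore the treewidth is 4.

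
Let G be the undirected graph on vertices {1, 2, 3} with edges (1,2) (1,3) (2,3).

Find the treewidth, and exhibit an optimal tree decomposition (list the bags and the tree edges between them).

A single bag containing all 3 vertices is trivially a valid decomposition of width 2. For the lower bound, the 3 vertices {1, 2, 3} are pairwise adjacent, and any tree decomposition puts a clique entirely inside one bag — forcing width ≥ 2. The upper and lower bounds meet at 2, so that is the treewidth.

Treewidth 2.
Bags: B1 = {1, 2, 3}
Tree: (single bag)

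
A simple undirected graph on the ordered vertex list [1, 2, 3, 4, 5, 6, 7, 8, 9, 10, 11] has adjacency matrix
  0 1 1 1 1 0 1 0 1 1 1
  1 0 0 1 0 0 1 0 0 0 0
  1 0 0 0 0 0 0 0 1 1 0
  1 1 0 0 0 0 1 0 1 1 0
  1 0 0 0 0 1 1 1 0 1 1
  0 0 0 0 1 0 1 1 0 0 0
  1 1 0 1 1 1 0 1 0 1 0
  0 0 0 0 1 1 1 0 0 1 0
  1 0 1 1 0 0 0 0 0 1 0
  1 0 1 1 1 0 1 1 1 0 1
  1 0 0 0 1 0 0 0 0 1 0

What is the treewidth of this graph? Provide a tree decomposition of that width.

Each bag holds 4 vertices, so the decomposition has width 3, which upper-bounds the treewidth. On the other hand G contains the 4-clique {5, 7, 8, 10}. A clique must lie in a single bag of any decomposition, so no decomposition can have width below 3. The upper and lower bounds meet at 3, so that is the treewidth.

Treewidth 3.
One optimal decomposition is:
Bags: B1 = {1, 4, 7, 10}  B2 = {1, 5, 7, 10}  B3 = {1, 4, 9, 10}  B4 = {5, 7, 8, 10}  B5 = {1, 5, 10, 11}  B6 = {1, 3, 9, 10}  B7 = {1, 2, 4, 7}  B8 = {5, 6, 7, 8}
Tree: B1–B2, B1–B3, B2–B4, B2–B5, B3–B6, B1–B7, B4–B8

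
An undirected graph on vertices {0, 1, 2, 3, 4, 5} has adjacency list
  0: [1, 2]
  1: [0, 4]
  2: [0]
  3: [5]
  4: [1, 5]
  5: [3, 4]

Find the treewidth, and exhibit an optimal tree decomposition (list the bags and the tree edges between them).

Every bag has size at most 2, so the width is 2 − 1 = 1 and tw(G) ≤ 1. Since G has at least one edge (e.g. 4–1), it is not an edgeless graph, so tw(G) ≥ 1. Therefore the treewidth is 1.

Treewidth 1.
One such decomposition:
Bags: B1 = {1, 4}  B2 = {4, 5}  B3 = {3, 5}  B4 = {0, 1}  B5 = {0, 2}
Tree: B1–B2, B2–B3, B1–B4, B4–B5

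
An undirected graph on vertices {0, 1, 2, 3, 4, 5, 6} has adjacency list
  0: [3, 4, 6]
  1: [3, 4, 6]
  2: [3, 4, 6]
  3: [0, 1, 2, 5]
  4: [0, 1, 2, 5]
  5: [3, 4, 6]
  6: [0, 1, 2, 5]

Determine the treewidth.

3

A width-3 tree decomposition is:
Bags: B1 = {1, 3, 4, 6}  B2 = {3, 4, 5, 6}  B3 = {0, 3, 4, 6}  B4 = {2, 3, 4, 6}
Tree: B1–B2, B2–B3, B3–B4
Every bag has size at most 4, so the width is 4 − 1 = 3 and tw(G) ≤ 3. For the lower bound: the 4 vertex sets {1,3}, {4,5}, {6}, {0} are disjoint, each induces a connected subgraph, and every pair is joined by at least one edge of G. Contracting each set to a single vertex therefore yields K_{4} as a minor, and since treewidth is minor-monotone, tw(G) ≥ tw(K_{4}) = 3. Combining the bounds, tw(G) = 3.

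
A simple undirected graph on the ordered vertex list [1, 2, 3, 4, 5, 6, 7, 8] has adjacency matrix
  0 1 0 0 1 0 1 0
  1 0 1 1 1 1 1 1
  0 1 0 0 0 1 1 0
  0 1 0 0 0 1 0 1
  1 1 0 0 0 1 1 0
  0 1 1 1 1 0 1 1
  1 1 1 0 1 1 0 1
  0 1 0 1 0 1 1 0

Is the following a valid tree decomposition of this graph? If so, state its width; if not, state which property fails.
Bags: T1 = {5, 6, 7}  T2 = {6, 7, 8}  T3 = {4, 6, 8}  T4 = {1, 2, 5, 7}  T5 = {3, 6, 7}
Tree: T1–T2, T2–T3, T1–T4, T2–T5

No — edge (2,6) lies in no bag.

A tree decomposition must satisfy three properties: every vertex lies in some bag; for every edge, both endpoints lie together in some bag; and for every vertex, the bags containing it form a connected subtree. Here edge (2,6) lies in no bag, so the decomposition is invalid.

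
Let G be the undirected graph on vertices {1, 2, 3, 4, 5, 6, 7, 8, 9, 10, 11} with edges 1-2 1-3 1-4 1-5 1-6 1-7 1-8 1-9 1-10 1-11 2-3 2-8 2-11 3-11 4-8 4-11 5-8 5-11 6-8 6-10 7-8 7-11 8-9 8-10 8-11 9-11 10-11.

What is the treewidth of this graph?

3

A width-3 tree decomposition is:
Bags: B1 = {1, 2, 3, 11}  B2 = {1, 2, 8, 11}  B3 = {1, 4, 8, 11}  B4 = {1, 5, 8, 11}  B5 = {1, 7, 8, 11}  B6 = {1, 8, 10, 11}  B7 = {1, 8, 9, 11}  B8 = {1, 6, 8, 10}
Tree: B1–B2, B2–B3, B2–B4, B4–B5, B3–B6, B2–B7, B6–B8
Each bag holds 4 vertices, so the decomposition has width 3, which upper-bounds the treewidth. For the lower bound, the 4 vertices {1, 2, 8, 11} are pairwise adjacent, and any tree decomposition puts a clique entirely inside one bag — forcing width ≥ 3. Combining the bounds, tw(G) = 3.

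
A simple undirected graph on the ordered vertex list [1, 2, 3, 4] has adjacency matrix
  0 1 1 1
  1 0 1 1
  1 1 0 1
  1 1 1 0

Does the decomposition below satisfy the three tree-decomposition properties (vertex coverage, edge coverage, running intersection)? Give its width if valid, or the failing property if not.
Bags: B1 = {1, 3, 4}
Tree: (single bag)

No — vertex 2 appears in no bag.

A tree decomposition must satisfy three properties: every vertex lies in some bag; for every edge, both endpoints lie together in some bag; and for every vertex, the bags containing it form a connected subtree. Here vertex 2 appears in no bag, so the decomposition is invalid.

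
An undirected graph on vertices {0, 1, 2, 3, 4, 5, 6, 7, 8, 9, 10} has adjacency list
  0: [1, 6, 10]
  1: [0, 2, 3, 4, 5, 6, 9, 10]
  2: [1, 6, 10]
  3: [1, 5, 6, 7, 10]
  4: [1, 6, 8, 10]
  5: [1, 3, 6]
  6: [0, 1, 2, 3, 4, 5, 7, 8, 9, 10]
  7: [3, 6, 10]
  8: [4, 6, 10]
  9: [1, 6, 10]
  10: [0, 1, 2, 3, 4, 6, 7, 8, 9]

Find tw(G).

A width-3 tree decomposition is:
Bags: B1 = {1, 3, 6, 10}  B2 = {1, 4, 6, 10}  B3 = {0, 1, 6, 10}  B4 = {1, 2, 6, 10}  B5 = {1, 6, 9, 10}  B6 = {3, 6, 7, 10}  B7 = {1, 3, 5, 6}  B8 = {4, 6, 8, 10}
Tree: B1–B2, B2–B3, B3–B4, B3–B5, B1–B6, B1–B7, B2–B8
Each bag holds 4 vertices, so the decomposition has width 3, which upper-bounds the treewidth. For the lower bound, the 4 vertices {4, 6, 8, 10} are pairwise adjacent, and any tree decomposition puts a clique entirely inside one bag — forcing width ≥ 3. Hence tw(G) = 3 exactly.

3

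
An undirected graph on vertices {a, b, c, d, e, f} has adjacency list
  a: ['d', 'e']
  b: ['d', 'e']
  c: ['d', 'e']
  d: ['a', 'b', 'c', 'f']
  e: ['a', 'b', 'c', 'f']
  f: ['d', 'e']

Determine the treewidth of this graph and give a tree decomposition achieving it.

Treewidth 2.
One such decomposition:
Bags: B1 = {c, d, e}  B2 = {a, d, e}  B3 = {b, d, e}  B4 = {d, e, f}
Tree: B1–B2, B2–B3, B3–B4

Every bag has size at most 3, so the width is 3 − 1 = 2 and tw(G) ≤ 2. The edges d–c–e–a–d form a cycle, so G is not a tree and its treewidth is at least 2. Therefore the treewidth is 2.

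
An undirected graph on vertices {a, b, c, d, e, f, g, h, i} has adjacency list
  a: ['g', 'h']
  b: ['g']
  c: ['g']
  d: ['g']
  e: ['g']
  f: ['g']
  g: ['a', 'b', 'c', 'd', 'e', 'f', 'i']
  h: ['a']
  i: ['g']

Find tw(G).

1

A width-1 tree decomposition is:
Bags: B1 = {d, g}  B2 = {e, g}  B3 = {a, g}  B4 = {g, i}  B5 = {f, g}  B6 = {c, g}  B7 = {a, h}  B8 = {b, g}
Tree: B1–B2, B2–B3, B2–B4, B2–B5, B1–B6, B3–B7, B6–B8
The largest bag has 2 vertices, giving width 1; this decomposition certifies tw(G) ≤ 1. G has an edge, so its treewidth is at least 1. Therefore the treewidth is 1.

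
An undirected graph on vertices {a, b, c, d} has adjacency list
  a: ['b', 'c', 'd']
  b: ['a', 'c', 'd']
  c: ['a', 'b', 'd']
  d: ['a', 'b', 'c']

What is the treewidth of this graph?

A width-3 tree decomposition is:
Bags: B1 = {a, b, c, d}
Tree: (single bag)
With just one bag of size 4, the width is 4 − 1 = 3, so tw(G) ≤ 3. For the lower bound, the 4 vertices {a, b, c, d} are pairwise adjacent, and any tree decomposition puts a clique entirely inside one bag — forcing width ≥ 3. The upper and lower bounds meet at 3, so that is the treewidth.

3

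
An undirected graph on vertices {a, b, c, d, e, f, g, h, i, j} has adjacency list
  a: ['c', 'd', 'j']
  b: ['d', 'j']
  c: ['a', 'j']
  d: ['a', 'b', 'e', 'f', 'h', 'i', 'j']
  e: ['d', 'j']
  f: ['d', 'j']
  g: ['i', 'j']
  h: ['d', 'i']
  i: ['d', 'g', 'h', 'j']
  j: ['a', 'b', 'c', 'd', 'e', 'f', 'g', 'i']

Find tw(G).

2

A width-2 tree decomposition is:
Bags: B1 = {d, i, j}  B2 = {a, d, j}  B3 = {g, i, j}  B4 = {d, f, j}  B5 = {d, h, i}  B6 = {b, d, j}  B7 = {a, c, j}  B8 = {d, e, j}
Tree: B1–B2, B1–B3, B2–B4, B1–B5, B2–B6, B2–B7, B2–B8
Each bag holds 3 vertices, so the decomposition has width 2, which upper-bounds the treewidth. Conversely, {d, f, j} is a clique of size 3, and the vertices of any clique must share a bag in every tree decomposition; so some bag has ≥ 3 vertices and tw(G) ≥ 2. The upper and lower bounds meet at 2, so that is the treewidth.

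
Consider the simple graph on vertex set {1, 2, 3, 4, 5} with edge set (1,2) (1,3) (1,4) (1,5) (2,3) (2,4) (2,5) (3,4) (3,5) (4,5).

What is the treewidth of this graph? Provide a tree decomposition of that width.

A single bag containing all 5 vertices is trivially a valid decomposition of width 4. For the lower bound, the 5 vertices {1, 2, 3, 4, 5} are pairwise adjacent, and any tree decomposition puts a clique entirely inside one bag — forcing width ≥ 4. Therefore the treewidth is 4.

Treewidth 4.
Bags: B1 = {1, 2, 3, 4, 5}
Tree: (single bag)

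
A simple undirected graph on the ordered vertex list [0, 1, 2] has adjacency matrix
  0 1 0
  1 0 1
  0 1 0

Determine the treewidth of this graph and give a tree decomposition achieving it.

Treewidth 1.
One optimal decomposition is:
Bags: B1 = {0, 1}  B2 = {1, 2}
Tree: B1–B2

Each bag holds 2 vertices, so the decomposition has width 1, which upper-bounds the treewidth. Since G has at least one edge (e.g. 0–1), it is not an edgeless graph, so tw(G) ≥ 1. The upper and lower bounds meet at 1, so that is the treewidth.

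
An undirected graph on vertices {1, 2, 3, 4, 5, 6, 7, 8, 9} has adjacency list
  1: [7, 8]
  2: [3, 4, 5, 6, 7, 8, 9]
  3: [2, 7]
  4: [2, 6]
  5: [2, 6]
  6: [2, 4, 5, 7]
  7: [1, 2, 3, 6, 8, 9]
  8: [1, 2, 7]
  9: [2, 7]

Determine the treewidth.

A width-2 tree decomposition is:
Bags: B1 = {2, 3, 7}  B2 = {2, 6, 7}  B3 = {2, 7, 8}  B4 = {2, 7, 9}  B5 = {2, 5, 6}  B6 = {1, 7, 8}  B7 = {2, 4, 6}
Tree: B1–B2, B1–B3, B1–B4, B2–B5, B3–B6, B2–B7
Every bag has size at most 3, so the width is 3 − 1 = 2 and tw(G) ≤ 2. For the lower bound, the 3 vertices {1, 7, 8} are pairwise adjacent, and any tree decomposition puts a clique entirely inside one bag — forcing width ≥ 2. Combining the bounds, tw(G) = 2.

2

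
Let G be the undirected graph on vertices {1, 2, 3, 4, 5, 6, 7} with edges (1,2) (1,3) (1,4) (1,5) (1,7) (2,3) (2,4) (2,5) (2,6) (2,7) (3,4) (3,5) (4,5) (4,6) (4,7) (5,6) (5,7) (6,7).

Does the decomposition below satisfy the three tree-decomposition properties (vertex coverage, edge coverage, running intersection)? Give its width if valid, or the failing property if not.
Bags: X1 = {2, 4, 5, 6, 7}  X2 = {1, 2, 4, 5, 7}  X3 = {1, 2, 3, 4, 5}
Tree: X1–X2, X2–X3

Yes; width 4.

Vertex coverage: the bags together contain {1, 2, 3, 4, 5, 6, 7}, the full vertex set. Edge coverage: each edge of G has both endpoints in at least one bag. Running intersection: for every vertex, the bags containing it form a connected subtree. All three properties hold, so this is a valid tree decomposition of width max|bag| − 1 = 4, and hence tw(G) ≤ 4.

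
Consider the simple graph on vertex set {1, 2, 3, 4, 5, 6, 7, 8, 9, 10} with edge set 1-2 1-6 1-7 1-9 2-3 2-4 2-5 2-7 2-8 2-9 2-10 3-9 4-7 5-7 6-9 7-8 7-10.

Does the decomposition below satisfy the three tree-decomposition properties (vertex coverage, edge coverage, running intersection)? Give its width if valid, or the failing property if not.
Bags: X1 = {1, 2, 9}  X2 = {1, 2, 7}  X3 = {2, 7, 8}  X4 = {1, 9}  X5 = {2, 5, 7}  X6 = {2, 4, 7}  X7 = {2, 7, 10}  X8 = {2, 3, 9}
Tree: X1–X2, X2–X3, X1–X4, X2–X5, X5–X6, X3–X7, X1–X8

A tree decomposition must satisfy three properties: every vertex lies in some bag; for every edge, both endpoints lie together in some bag; and for every vertex, the bags containing it form a connected subtree. Here vertex 6 appears in no bag, so the decomposition is invalid.

No — vertex 6 appears in no bag.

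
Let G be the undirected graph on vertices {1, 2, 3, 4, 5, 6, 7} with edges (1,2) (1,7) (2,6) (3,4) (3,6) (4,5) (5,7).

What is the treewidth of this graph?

A width-2 tree decomposition is:
Bags: B1 = {1, 2, 6}  B2 = {1, 6, 7}  B3 = {5, 6, 7}  B4 = {4, 5, 6}  B5 = {3, 4, 6}
Tree: B1–B2, B2–B3, B3–B4, B4–B5
The largest bag has 3 vertices, giving width 2; this decomposition certifies tw(G) ≤ 2. Since 6–2–1–7–5–4–3–6 is a cycle in G, G is not acyclic. Forests are exactly the graphs of treewidth ≤ 1, so tw(G) ≥ 2. The upper and lower bounds meet at 2, so that is the treewidth.

2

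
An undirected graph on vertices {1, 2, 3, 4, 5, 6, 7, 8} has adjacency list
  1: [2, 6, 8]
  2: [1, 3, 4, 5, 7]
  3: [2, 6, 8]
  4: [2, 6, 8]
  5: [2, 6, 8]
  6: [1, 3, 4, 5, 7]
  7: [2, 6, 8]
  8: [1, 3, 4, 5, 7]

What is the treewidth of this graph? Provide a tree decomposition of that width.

The largest bag has 4 vertices, giving width 3; this decomposition certifies tw(G) ≤ 3. For the lower bound: the 4 vertex sets {2,3}, {6,7}, {8}, {5} are disjoint, each induces a connected subgraph, and every pair is joined by at least one edge of G. Contracting each set to a single vertex therefore yields K_{4} as a minor, and since treewidth is minor-monotone, tw(G) ≥ tw(K_{4}) = 3. Combining the bounds, tw(G) = 3.

Treewidth 3.
Bags: B1 = {2, 3, 6, 8}  B2 = {2, 6, 7, 8}  B3 = {2, 5, 6, 8}  B4 = {2, 4, 6, 8}  B5 = {1, 2, 6, 8}
Tree: B1–B2, B2–B3, B3–B4, B4–B5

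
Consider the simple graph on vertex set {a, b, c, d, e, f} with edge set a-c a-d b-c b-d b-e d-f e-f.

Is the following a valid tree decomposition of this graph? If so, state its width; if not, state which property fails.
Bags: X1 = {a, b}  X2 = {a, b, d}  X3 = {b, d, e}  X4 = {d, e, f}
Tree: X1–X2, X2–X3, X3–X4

No — vertex c appears in no bag.

A tree decomposition must satisfy three properties: every vertex lies in some bag; for every edge, both endpoints lie together in some bag; and for every vertex, the bags containing it form a connected subtree. Here vertex c appears in no bag, so the decomposition is invalid.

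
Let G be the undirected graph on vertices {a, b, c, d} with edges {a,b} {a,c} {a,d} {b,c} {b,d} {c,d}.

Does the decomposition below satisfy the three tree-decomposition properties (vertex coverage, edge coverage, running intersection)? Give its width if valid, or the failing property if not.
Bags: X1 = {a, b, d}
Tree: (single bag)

No — vertex c appears in no bag.

A tree decomposition must satisfy three properties: every vertex lies in some bag; for every edge, both endpoints lie together in some bag; and for every vertex, the bags containing it form a connected subtree. Here vertex c appears in no bag, so the decomposition is invalid.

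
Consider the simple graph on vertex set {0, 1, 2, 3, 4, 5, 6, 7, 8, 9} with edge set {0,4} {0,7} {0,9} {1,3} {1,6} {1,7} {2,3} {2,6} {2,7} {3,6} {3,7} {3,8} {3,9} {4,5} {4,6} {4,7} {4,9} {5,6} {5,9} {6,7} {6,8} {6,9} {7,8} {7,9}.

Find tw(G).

3

A width-3 tree decomposition is:
Bags: B1 = {1, 3, 6, 7}  B2 = {3, 6, 7, 9}  B3 = {4, 6, 7, 9}  B4 = {0, 4, 7, 9}  B5 = {4, 5, 6, 9}  B6 = {3, 6, 7, 8}  B7 = {2, 3, 6, 7}
Tree: B1–B2, B2–B3, B3–B4, B3–B5, B2–B6, B1–B7
The largest bag has 4 vertices, giving width 3; this decomposition certifies tw(G) ≤ 3. On the other hand G contains the 4-clique {0, 4, 7, 9}. A clique must lie in a single bag of any decomposition, so no decomposition can have width below 3. Combining the bounds, tw(G) = 3.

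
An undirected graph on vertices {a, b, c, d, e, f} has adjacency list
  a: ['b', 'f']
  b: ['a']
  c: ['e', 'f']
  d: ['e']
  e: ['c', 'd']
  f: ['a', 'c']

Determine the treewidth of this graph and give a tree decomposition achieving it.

Each bag holds 2 vertices, so the decomposition has width 1, which upper-bounds the treewidth. Any graph with an edge has treewidth ≥ 1, and G has the edge d–e. The upper and lower bounds meet at 1, so that is the treewidth.

Treewidth 1.
One such decomposition:
Bags: B1 = {d, e}  B2 = {c, e}  B3 = {c, f}  B4 = {a, f}  B5 = {a, b}
Tree: B1–B2, B2–B3, B3–B4, B4–B5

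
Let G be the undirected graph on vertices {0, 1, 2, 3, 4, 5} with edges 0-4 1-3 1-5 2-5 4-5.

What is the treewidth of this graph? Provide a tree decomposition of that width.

Every bag has size at most 2, so the width is 2 − 1 = 1 and tw(G) ≤ 1. G has an edge, so its treewidth is at least 1. The upper and lower bounds meet at 1, so that is the treewidth.

Treewidth 1.
One optimal decomposition is:
Bags: B1 = {4, 5}  B2 = {2, 5}  B3 = {0, 4}  B4 = {1, 5}  B5 = {1, 3}
Tree: B1–B2, B1–B3, B1–B4, B4–B5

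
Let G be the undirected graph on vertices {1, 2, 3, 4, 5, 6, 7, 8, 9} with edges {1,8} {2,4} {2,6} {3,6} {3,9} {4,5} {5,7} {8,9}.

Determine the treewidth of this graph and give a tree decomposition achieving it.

Every bag has size at most 2, so the width is 2 − 1 = 1 and tw(G) ≤ 1. G has an edge, so its treewidth is at least 1. Combining the bounds, tw(G) = 1.

Treewidth 1.
One optimal decomposition is:
Bags: B1 = {5, 7}  B2 = {4, 5}  B3 = {2, 4}  B4 = {2, 6}  B5 = {3, 6}  B6 = {3, 9}  B7 = {8, 9}  B8 = {1, 8}
Tree: B1–B2, B2–B3, B3–B4, B4–B5, B5–B6, B6–B7, B7–B8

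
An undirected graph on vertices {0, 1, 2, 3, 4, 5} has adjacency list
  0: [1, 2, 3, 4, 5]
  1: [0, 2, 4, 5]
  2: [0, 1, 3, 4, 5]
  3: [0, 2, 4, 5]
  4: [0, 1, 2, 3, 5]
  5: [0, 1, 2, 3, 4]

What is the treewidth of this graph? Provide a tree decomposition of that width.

Each bag holds 5 vertices, so the decomposition has width 4, which upper-bounds the treewidth. Conversely, {0, 1, 2, 4, 5} is a clique of size 5, and the vertices of any clique must share a bag in every tree decomposition; so some bag has ≥ 5 vertices and tw(G) ≥ 4. Combining the bounds, tw(G) = 4.

Treewidth 4.
One optimal decomposition is:
Bags: B1 = {0, 1, 2, 4, 5}  B2 = {0, 2, 3, 4, 5}
Tree: B1–B2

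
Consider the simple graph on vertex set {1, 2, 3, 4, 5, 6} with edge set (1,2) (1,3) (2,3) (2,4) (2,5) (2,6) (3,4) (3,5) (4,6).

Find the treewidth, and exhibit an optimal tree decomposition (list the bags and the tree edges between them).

Treewidth 2.
One such decomposition:
Bags: B1 = {1, 2, 3}  B2 = {2, 3, 5}  B3 = {2, 3, 4}  B4 = {2, 4, 6}
Tree: B1–B2, B1–B3, B3–B4

The largest bag has 3 vertices, giving width 2; this decomposition certifies tw(G) ≤ 2. On the other hand G contains the 3-clique {1, 2, 3}. A clique must lie in a single bag of any decomposition, so no decomposition can have width below 2. Hence tw(G) = 2 exactly.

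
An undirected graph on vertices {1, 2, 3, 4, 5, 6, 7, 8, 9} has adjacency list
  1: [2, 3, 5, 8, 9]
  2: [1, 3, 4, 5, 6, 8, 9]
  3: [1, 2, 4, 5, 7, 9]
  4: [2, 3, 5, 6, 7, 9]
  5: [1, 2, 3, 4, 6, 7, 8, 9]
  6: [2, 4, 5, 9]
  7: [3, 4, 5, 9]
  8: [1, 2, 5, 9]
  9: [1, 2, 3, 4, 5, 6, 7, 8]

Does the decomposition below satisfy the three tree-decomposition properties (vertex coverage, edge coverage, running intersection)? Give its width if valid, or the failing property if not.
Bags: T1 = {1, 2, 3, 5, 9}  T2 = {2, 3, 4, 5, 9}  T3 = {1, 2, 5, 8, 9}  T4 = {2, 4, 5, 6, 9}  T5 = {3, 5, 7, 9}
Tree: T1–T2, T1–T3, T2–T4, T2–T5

A tree decomposition must satisfy three properties: every vertex lies in some bag; for every edge, both endpoints lie together in some bag; and for every vertex, the bags containing it form a connected subtree. Here edge (4,7) lies in no bag, so the decomposition is invalid.

No — edge (4,7) lies in no bag.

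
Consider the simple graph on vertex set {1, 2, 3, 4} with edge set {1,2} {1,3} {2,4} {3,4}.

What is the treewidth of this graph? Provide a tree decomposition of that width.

Every bag has size at most 3, so the width is 3 − 1 = 2 and tw(G) ≤ 2. The edges 2–1–3–4–2 form a cycle, so G is not a tree and its treewidth is at least 2. Hence tw(G) = 2 exactly.

Treewidth 2.
One optimal decomposition is:
Bags: B1 = {1, 2, 3}  B2 = {2, 3, 4}
Tree: B1–B2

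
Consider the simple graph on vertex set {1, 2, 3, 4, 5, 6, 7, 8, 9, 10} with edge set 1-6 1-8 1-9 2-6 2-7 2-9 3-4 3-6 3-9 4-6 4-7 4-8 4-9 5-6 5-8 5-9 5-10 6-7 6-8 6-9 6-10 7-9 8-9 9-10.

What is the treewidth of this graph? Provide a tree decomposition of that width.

Every bag has size at most 4, so the width is 4 − 1 = 3 and tw(G) ≤ 3. On the other hand G contains the 4-clique {1, 6, 8, 9}. A clique must lie in a single bag of any decomposition, so no decomposition can have width below 3. Hence tw(G) = 3 exactly.

Treewidth 3.
Bags: B1 = {4, 6, 7, 9}  B2 = {4, 6, 8, 9}  B3 = {3, 4, 6, 9}  B4 = {5, 6, 8, 9}  B5 = {1, 6, 8, 9}  B6 = {2, 6, 7, 9}  B7 = {5, 6, 9, 10}
Tree: B1–B2, B2–B3, B2–B4, B4–B5, B1–B6, B4–B7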